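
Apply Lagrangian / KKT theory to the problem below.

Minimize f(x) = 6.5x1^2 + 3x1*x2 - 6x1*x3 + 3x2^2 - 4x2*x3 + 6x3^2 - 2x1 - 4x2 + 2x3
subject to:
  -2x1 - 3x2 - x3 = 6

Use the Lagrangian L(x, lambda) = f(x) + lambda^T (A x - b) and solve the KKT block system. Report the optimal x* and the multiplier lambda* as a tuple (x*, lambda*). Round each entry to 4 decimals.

Form the Lagrangian:
  L(x, lambda) = (1/2) x^T Q x + c^T x + lambda^T (A x - b)
Stationarity (grad_x L = 0): Q x + c + A^T lambda = 0.
Primal feasibility: A x = b.

This gives the KKT block system:
  [ Q   A^T ] [ x     ]   [-c ]
  [ A    0  ] [ lambda ] = [ b ]

Solving the linear system:
  x*      = (-0.5114, -1.2923, -1.1001)
  lambda* = (-2.9627)
  f(x*)   = 10.8842

x* = (-0.5114, -1.2923, -1.1001), lambda* = (-2.9627)


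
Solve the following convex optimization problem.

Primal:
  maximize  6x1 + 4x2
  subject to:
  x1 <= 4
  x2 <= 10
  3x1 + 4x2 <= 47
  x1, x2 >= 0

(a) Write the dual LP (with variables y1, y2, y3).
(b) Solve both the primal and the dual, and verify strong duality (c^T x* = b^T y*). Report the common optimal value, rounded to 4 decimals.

The standard primal-dual pair for 'max c^T x s.t. A x <= b, x >= 0' is:
  Dual:  min b^T y  s.t.  A^T y >= c,  y >= 0.

So the dual LP is:
  minimize  4y1 + 10y2 + 47y3
  subject to:
    y1 + 3y3 >= 6
    y2 + 4y3 >= 4
    y1, y2, y3 >= 0

Solving the primal: x* = (4, 8.75).
  primal value c^T x* = 59.
Solving the dual: y* = (3, 0, 1).
  dual value b^T y* = 59.
Strong duality: c^T x* = b^T y*. Confirmed.

59


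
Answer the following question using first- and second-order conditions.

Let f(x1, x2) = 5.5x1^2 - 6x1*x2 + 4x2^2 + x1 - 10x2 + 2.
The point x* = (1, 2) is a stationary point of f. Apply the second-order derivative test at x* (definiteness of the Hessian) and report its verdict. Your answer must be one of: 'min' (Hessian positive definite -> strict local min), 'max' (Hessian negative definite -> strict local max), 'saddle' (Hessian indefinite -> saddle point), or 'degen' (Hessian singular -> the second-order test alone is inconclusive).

Compute the Hessian H = grad^2 f:
  H = [[11, -6], [-6, 8]]
Verify stationarity: grad f(x*) = H x* + g = (0, 0).
Eigenvalues of H: 3.3153, 15.6847.
Both eigenvalues > 0, so H is positive definite -> x* is a strict local min.

min


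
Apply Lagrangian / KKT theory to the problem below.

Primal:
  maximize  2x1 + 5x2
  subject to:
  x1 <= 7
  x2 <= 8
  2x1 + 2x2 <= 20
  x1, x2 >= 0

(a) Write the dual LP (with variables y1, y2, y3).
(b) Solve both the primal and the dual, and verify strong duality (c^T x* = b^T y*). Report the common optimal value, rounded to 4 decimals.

The standard primal-dual pair for 'max c^T x s.t. A x <= b, x >= 0' is:
  Dual:  min b^T y  s.t.  A^T y >= c,  y >= 0.

So the dual LP is:
  minimize  7y1 + 8y2 + 20y3
  subject to:
    y1 + 2y3 >= 2
    y2 + 2y3 >= 5
    y1, y2, y3 >= 0

Solving the primal: x* = (2, 8).
  primal value c^T x* = 44.
Solving the dual: y* = (0, 3, 1).
  dual value b^T y* = 44.
Strong duality: c^T x* = b^T y*. Confirmed.

44


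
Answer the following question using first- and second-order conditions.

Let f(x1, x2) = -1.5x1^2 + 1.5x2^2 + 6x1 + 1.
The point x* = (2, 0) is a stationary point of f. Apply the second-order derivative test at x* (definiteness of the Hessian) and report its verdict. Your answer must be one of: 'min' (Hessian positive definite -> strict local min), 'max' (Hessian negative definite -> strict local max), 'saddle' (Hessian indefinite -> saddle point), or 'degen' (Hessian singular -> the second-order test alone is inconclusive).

Compute the Hessian H = grad^2 f:
  H = [[-3, 0], [0, 3]]
Verify stationarity: grad f(x*) = H x* + g = (0, 0).
Eigenvalues of H: -3, 3.
Eigenvalues have mixed signs, so H is indefinite -> x* is a saddle point.

saddle


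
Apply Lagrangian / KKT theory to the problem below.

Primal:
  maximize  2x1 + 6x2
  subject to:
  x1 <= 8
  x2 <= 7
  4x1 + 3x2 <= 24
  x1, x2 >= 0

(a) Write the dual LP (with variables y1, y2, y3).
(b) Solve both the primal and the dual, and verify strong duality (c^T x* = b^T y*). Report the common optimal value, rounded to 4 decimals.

The standard primal-dual pair for 'max c^T x s.t. A x <= b, x >= 0' is:
  Dual:  min b^T y  s.t.  A^T y >= c,  y >= 0.

So the dual LP is:
  minimize  8y1 + 7y2 + 24y3
  subject to:
    y1 + 4y3 >= 2
    y2 + 3y3 >= 6
    y1, y2, y3 >= 0

Solving the primal: x* = (0.75, 7).
  primal value c^T x* = 43.5.
Solving the dual: y* = (0, 4.5, 0.5).
  dual value b^T y* = 43.5.
Strong duality: c^T x* = b^T y*. Confirmed.

43.5


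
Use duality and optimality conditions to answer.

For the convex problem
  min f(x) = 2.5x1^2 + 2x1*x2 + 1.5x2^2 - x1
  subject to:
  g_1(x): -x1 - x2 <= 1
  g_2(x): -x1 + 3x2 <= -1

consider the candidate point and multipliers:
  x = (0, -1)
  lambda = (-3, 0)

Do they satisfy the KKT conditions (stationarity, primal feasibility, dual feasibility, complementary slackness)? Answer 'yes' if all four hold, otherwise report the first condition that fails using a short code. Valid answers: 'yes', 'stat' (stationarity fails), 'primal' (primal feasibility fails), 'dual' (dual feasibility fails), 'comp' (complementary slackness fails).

Gradient of f: grad f(x) = Q x + c = (-3, -3)
Constraint values g_i(x) = a_i^T x - b_i:
  g_1((0, -1)) = 0
  g_2((0, -1)) = -2
Stationarity residual: grad f(x) + sum_i lambda_i a_i = (0, 0)
  -> stationarity OK
Primal feasibility (all g_i <= 0): OK
Dual feasibility (all lambda_i >= 0): FAILS
Complementary slackness (lambda_i * g_i(x) = 0 for all i): OK

Verdict: the first failing condition is dual_feasibility -> dual.

dual


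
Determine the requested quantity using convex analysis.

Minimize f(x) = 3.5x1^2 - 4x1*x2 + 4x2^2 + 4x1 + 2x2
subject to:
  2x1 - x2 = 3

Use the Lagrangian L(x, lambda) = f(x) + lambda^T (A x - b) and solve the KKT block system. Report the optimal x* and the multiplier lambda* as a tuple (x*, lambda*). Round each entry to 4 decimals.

Form the Lagrangian:
  L(x, lambda) = (1/2) x^T Q x + c^T x + lambda^T (A x - b)
Stationarity (grad_x L = 0): Q x + c + A^T lambda = 0.
Primal feasibility: A x = b.

This gives the KKT block system:
  [ Q   A^T ] [ x     ]   [-c ]
  [ A    0  ] [ lambda ] = [ b ]

Solving the linear system:
  x*      = (1.2174, -0.5652)
  lambda* = (-7.3913)
  f(x*)   = 12.9565

x* = (1.2174, -0.5652), lambda* = (-7.3913)


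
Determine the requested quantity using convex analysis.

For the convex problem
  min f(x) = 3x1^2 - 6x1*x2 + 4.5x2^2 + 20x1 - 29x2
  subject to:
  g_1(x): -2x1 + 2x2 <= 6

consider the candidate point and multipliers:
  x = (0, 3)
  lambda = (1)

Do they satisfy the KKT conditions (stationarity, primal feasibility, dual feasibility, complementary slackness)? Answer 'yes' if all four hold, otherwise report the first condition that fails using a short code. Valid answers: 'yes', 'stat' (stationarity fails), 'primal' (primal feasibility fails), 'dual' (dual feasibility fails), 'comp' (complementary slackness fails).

Gradient of f: grad f(x) = Q x + c = (2, -2)
Constraint values g_i(x) = a_i^T x - b_i:
  g_1((0, 3)) = 0
Stationarity residual: grad f(x) + sum_i lambda_i a_i = (0, 0)
  -> stationarity OK
Primal feasibility (all g_i <= 0): OK
Dual feasibility (all lambda_i >= 0): OK
Complementary slackness (lambda_i * g_i(x) = 0 for all i): OK

Verdict: yes, KKT holds.

yes


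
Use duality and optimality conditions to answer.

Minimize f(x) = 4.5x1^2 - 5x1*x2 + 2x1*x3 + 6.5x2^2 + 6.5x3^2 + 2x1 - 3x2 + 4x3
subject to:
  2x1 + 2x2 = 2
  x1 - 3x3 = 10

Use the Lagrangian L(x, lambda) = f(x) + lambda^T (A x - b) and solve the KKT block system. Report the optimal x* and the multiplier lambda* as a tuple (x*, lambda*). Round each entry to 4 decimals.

Form the Lagrangian:
  L(x, lambda) = (1/2) x^T Q x + c^T x + lambda^T (A x - b)
Stationarity (grad_x L = 0): Q x + c + A^T lambda = 0.
Primal feasibility: A x = b.

This gives the KKT block system:
  [ Q   A^T ] [ x     ]   [-c ]
  [ A    0  ] [ lambda ] = [ b ]

Solving the linear system:
  x*      = (0.9425, 0.0575, -3.0192)
  lambda* = (3.4824, -11.1214)
  f(x*)   = 46.9425

x* = (0.9425, 0.0575, -3.0192), lambda* = (3.4824, -11.1214)


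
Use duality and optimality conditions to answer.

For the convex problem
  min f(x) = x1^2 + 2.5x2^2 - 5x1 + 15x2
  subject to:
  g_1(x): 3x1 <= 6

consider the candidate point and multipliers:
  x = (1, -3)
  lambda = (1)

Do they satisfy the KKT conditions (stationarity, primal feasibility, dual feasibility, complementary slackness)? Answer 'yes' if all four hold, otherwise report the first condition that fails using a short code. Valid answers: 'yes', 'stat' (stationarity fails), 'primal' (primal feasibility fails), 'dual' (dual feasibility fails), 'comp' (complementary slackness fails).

Gradient of f: grad f(x) = Q x + c = (-3, 0)
Constraint values g_i(x) = a_i^T x - b_i:
  g_1((1, -3)) = -3
Stationarity residual: grad f(x) + sum_i lambda_i a_i = (0, 0)
  -> stationarity OK
Primal feasibility (all g_i <= 0): OK
Dual feasibility (all lambda_i >= 0): OK
Complementary slackness (lambda_i * g_i(x) = 0 for all i): FAILS

Verdict: the first failing condition is complementary_slackness -> comp.

comp


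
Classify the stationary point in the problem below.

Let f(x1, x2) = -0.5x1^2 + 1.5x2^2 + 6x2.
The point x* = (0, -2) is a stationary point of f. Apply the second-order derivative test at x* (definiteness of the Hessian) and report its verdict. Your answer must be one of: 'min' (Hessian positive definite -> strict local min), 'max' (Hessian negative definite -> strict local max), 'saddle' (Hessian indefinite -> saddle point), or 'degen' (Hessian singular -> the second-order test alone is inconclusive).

Compute the Hessian H = grad^2 f:
  H = [[-1, 0], [0, 3]]
Verify stationarity: grad f(x*) = H x* + g = (0, 0).
Eigenvalues of H: -1, 3.
Eigenvalues have mixed signs, so H is indefinite -> x* is a saddle point.

saddle


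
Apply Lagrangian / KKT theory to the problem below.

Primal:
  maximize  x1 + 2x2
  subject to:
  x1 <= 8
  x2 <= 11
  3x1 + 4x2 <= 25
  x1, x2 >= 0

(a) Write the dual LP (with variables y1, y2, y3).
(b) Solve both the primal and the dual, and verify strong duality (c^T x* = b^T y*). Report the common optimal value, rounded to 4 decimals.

The standard primal-dual pair for 'max c^T x s.t. A x <= b, x >= 0' is:
  Dual:  min b^T y  s.t.  A^T y >= c,  y >= 0.

So the dual LP is:
  minimize  8y1 + 11y2 + 25y3
  subject to:
    y1 + 3y3 >= 1
    y2 + 4y3 >= 2
    y1, y2, y3 >= 0

Solving the primal: x* = (0, 6.25).
  primal value c^T x* = 12.5.
Solving the dual: y* = (0, 0, 0.5).
  dual value b^T y* = 12.5.
Strong duality: c^T x* = b^T y*. Confirmed.

12.5


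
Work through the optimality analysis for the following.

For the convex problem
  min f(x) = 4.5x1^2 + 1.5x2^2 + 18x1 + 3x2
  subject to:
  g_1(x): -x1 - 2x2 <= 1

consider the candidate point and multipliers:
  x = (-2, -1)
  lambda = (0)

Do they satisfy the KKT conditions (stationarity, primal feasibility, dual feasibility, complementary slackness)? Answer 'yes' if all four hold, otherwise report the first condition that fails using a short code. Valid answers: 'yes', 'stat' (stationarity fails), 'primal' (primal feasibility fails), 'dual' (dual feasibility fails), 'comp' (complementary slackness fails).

Gradient of f: grad f(x) = Q x + c = (0, 0)
Constraint values g_i(x) = a_i^T x - b_i:
  g_1((-2, -1)) = 3
Stationarity residual: grad f(x) + sum_i lambda_i a_i = (0, 0)
  -> stationarity OK
Primal feasibility (all g_i <= 0): FAILS
Dual feasibility (all lambda_i >= 0): OK
Complementary slackness (lambda_i * g_i(x) = 0 for all i): OK

Verdict: the first failing condition is primal_feasibility -> primal.

primal


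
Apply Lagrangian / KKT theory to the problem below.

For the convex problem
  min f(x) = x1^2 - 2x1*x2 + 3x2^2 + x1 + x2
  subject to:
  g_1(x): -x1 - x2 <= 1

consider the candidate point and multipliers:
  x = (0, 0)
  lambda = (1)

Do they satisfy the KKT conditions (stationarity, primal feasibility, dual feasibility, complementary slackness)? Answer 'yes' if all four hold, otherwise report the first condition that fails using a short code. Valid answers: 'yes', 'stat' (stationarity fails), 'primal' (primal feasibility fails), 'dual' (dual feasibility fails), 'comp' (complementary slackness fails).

Gradient of f: grad f(x) = Q x + c = (1, 1)
Constraint values g_i(x) = a_i^T x - b_i:
  g_1((0, 0)) = -1
Stationarity residual: grad f(x) + sum_i lambda_i a_i = (0, 0)
  -> stationarity OK
Primal feasibility (all g_i <= 0): OK
Dual feasibility (all lambda_i >= 0): OK
Complementary slackness (lambda_i * g_i(x) = 0 for all i): FAILS

Verdict: the first failing condition is complementary_slackness -> comp.

comp


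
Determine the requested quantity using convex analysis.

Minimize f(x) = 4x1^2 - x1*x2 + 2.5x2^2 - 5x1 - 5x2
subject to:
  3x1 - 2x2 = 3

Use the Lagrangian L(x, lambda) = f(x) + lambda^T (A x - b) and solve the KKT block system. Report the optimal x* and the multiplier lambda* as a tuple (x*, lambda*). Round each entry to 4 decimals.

Form the Lagrangian:
  L(x, lambda) = (1/2) x^T Q x + c^T x + lambda^T (A x - b)
Stationarity (grad_x L = 0): Q x + c + A^T lambda = 0.
Primal feasibility: A x = b.

This gives the KKT block system:
  [ Q   A^T ] [ x     ]   [-c ]
  [ A    0  ] [ lambda ] = [ b ]

Solving the linear system:
  x*      = (1.3692, 0.5538)
  lambda* = (-1.8)
  f(x*)   = -2.1077

x* = (1.3692, 0.5538), lambda* = (-1.8)


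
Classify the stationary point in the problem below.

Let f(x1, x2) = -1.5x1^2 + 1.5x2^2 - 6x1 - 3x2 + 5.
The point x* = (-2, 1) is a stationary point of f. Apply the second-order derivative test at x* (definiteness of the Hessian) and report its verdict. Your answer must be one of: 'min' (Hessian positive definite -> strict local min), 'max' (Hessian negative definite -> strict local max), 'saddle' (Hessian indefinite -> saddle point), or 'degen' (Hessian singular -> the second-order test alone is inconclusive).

Compute the Hessian H = grad^2 f:
  H = [[-3, 0], [0, 3]]
Verify stationarity: grad f(x*) = H x* + g = (0, 0).
Eigenvalues of H: -3, 3.
Eigenvalues have mixed signs, so H is indefinite -> x* is a saddle point.

saddle


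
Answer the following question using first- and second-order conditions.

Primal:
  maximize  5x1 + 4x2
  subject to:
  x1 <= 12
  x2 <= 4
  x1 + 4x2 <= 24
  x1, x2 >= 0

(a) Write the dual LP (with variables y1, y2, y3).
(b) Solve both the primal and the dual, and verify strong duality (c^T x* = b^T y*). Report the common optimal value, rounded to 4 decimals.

The standard primal-dual pair for 'max c^T x s.t. A x <= b, x >= 0' is:
  Dual:  min b^T y  s.t.  A^T y >= c,  y >= 0.

So the dual LP is:
  minimize  12y1 + 4y2 + 24y3
  subject to:
    y1 + y3 >= 5
    y2 + 4y3 >= 4
    y1, y2, y3 >= 0

Solving the primal: x* = (12, 3).
  primal value c^T x* = 72.
Solving the dual: y* = (4, 0, 1).
  dual value b^T y* = 72.
Strong duality: c^T x* = b^T y*. Confirmed.

72


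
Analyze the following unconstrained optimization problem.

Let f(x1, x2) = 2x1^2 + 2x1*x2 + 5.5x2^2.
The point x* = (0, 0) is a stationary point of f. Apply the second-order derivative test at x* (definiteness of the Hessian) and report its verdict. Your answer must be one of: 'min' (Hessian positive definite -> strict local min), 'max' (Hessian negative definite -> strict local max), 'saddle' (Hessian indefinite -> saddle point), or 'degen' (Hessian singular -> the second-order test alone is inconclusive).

Compute the Hessian H = grad^2 f:
  H = [[4, 2], [2, 11]]
Verify stationarity: grad f(x*) = H x* + g = (0, 0).
Eigenvalues of H: 3.4689, 11.5311.
Both eigenvalues > 0, so H is positive definite -> x* is a strict local min.

min


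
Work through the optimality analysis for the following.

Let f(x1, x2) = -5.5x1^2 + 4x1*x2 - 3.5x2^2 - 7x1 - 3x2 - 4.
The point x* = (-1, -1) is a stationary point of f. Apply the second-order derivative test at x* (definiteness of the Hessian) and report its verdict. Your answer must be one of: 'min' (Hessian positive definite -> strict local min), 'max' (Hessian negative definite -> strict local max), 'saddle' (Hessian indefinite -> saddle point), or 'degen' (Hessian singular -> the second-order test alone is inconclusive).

Compute the Hessian H = grad^2 f:
  H = [[-11, 4], [4, -7]]
Verify stationarity: grad f(x*) = H x* + g = (0, 0).
Eigenvalues of H: -13.4721, -4.5279.
Both eigenvalues < 0, so H is negative definite -> x* is a strict local max.

max


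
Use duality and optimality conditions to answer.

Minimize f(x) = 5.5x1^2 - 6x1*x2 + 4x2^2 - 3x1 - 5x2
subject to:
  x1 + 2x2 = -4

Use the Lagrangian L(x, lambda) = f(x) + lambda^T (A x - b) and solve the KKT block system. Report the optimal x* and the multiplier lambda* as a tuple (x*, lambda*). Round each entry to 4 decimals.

Form the Lagrangian:
  L(x, lambda) = (1/2) x^T Q x + c^T x + lambda^T (A x - b)
Stationarity (grad_x L = 0): Q x + c + A^T lambda = 0.
Primal feasibility: A x = b.

This gives the KKT block system:
  [ Q   A^T ] [ x     ]   [-c ]
  [ A    0  ] [ lambda ] = [ b ]

Solving the linear system:
  x*      = (-1.0263, -1.4868)
  lambda* = (5.3684)
  f(x*)   = 15.9934

x* = (-1.0263, -1.4868), lambda* = (5.3684)


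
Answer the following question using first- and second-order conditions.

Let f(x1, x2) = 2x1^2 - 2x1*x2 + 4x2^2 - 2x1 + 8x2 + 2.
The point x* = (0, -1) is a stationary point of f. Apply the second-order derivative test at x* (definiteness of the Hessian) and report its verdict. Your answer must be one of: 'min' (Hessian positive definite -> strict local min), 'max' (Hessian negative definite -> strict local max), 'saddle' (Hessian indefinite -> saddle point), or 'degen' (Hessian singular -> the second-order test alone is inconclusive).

Compute the Hessian H = grad^2 f:
  H = [[4, -2], [-2, 8]]
Verify stationarity: grad f(x*) = H x* + g = (0, 0).
Eigenvalues of H: 3.1716, 8.8284.
Both eigenvalues > 0, so H is positive definite -> x* is a strict local min.

min


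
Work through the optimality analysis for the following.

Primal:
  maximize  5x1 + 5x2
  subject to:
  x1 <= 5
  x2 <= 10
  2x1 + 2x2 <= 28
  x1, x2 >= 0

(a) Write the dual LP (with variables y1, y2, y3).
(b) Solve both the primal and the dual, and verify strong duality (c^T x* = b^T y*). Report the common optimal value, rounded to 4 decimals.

The standard primal-dual pair for 'max c^T x s.t. A x <= b, x >= 0' is:
  Dual:  min b^T y  s.t.  A^T y >= c,  y >= 0.

So the dual LP is:
  minimize  5y1 + 10y2 + 28y3
  subject to:
    y1 + 2y3 >= 5
    y2 + 2y3 >= 5
    y1, y2, y3 >= 0

Solving the primal: x* = (4, 10).
  primal value c^T x* = 70.
Solving the dual: y* = (0, 0, 2.5).
  dual value b^T y* = 70.
Strong duality: c^T x* = b^T y*. Confirmed.

70


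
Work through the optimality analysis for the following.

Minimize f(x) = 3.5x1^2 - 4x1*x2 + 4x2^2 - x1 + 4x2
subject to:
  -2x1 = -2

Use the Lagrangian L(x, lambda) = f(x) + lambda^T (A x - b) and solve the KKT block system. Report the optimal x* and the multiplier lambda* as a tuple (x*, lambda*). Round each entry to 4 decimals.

Form the Lagrangian:
  L(x, lambda) = (1/2) x^T Q x + c^T x + lambda^T (A x - b)
Stationarity (grad_x L = 0): Q x + c + A^T lambda = 0.
Primal feasibility: A x = b.

This gives the KKT block system:
  [ Q   A^T ] [ x     ]   [-c ]
  [ A    0  ] [ lambda ] = [ b ]

Solving the linear system:
  x*      = (1, 0)
  lambda* = (3)
  f(x*)   = 2.5

x* = (1, 0), lambda* = (3)


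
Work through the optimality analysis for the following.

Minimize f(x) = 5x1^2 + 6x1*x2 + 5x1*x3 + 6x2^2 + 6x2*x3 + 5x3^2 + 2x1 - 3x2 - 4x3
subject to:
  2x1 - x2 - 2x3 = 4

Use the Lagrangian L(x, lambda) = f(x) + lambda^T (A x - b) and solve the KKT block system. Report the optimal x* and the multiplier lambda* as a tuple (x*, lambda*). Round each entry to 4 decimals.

Form the Lagrangian:
  L(x, lambda) = (1/2) x^T Q x + c^T x + lambda^T (A x - b)
Stationarity (grad_x L = 0): Q x + c + A^T lambda = 0.
Primal feasibility: A x = b.

This gives the KKT block system:
  [ Q   A^T ] [ x     ]   [-c ]
  [ A    0  ] [ lambda ] = [ b ]

Solving the linear system:
  x*      = (1.1012, -0.23, -0.7838)
  lambda* = (-3.8562)
  f(x*)   = 10.7263

x* = (1.1012, -0.23, -0.7838), lambda* = (-3.8562)


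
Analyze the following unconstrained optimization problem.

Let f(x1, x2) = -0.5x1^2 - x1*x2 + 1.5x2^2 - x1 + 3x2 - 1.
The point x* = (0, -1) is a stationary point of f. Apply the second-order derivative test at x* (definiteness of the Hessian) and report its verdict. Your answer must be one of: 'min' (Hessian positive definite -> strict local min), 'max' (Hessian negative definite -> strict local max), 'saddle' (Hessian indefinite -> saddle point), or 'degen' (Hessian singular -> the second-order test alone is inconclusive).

Compute the Hessian H = grad^2 f:
  H = [[-1, -1], [-1, 3]]
Verify stationarity: grad f(x*) = H x* + g = (0, 0).
Eigenvalues of H: -1.2361, 3.2361.
Eigenvalues have mixed signs, so H is indefinite -> x* is a saddle point.

saddle


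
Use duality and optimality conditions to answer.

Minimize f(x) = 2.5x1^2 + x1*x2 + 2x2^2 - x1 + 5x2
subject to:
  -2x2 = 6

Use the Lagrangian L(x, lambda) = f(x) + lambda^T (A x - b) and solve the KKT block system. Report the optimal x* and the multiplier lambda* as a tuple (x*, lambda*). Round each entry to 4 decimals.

Form the Lagrangian:
  L(x, lambda) = (1/2) x^T Q x + c^T x + lambda^T (A x - b)
Stationarity (grad_x L = 0): Q x + c + A^T lambda = 0.
Primal feasibility: A x = b.

This gives the KKT block system:
  [ Q   A^T ] [ x     ]   [-c ]
  [ A    0  ] [ lambda ] = [ b ]

Solving the linear system:
  x*      = (0.8, -3)
  lambda* = (-3.1)
  f(x*)   = 1.4

x* = (0.8, -3), lambda* = (-3.1)


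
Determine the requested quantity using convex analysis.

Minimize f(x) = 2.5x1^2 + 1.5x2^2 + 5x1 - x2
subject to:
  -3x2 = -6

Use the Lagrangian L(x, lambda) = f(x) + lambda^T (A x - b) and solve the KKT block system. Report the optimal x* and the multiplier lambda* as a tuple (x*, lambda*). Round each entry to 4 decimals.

Form the Lagrangian:
  L(x, lambda) = (1/2) x^T Q x + c^T x + lambda^T (A x - b)
Stationarity (grad_x L = 0): Q x + c + A^T lambda = 0.
Primal feasibility: A x = b.

This gives the KKT block system:
  [ Q   A^T ] [ x     ]   [-c ]
  [ A    0  ] [ lambda ] = [ b ]

Solving the linear system:
  x*      = (-1, 2)
  lambda* = (1.6667)
  f(x*)   = 1.5

x* = (-1, 2), lambda* = (1.6667)


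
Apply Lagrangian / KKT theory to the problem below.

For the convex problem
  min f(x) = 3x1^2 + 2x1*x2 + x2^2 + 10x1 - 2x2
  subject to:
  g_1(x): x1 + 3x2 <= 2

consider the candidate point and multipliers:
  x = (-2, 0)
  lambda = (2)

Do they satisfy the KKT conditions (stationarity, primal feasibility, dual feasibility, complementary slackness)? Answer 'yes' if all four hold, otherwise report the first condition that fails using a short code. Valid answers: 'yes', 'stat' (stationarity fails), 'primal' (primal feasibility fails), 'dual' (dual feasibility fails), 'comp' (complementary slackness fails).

Gradient of f: grad f(x) = Q x + c = (-2, -6)
Constraint values g_i(x) = a_i^T x - b_i:
  g_1((-2, 0)) = -4
Stationarity residual: grad f(x) + sum_i lambda_i a_i = (0, 0)
  -> stationarity OK
Primal feasibility (all g_i <= 0): OK
Dual feasibility (all lambda_i >= 0): OK
Complementary slackness (lambda_i * g_i(x) = 0 for all i): FAILS

Verdict: the first failing condition is complementary_slackness -> comp.

comp


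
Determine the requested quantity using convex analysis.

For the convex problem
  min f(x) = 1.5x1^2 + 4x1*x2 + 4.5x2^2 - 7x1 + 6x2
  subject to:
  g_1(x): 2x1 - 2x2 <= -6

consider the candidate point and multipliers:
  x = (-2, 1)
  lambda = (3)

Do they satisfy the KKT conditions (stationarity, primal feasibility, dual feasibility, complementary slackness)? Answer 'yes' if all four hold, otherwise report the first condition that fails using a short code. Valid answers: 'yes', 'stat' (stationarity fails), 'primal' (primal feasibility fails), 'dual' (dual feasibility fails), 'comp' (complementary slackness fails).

Gradient of f: grad f(x) = Q x + c = (-9, 7)
Constraint values g_i(x) = a_i^T x - b_i:
  g_1((-2, 1)) = 0
Stationarity residual: grad f(x) + sum_i lambda_i a_i = (-3, 1)
  -> stationarity FAILS
Primal feasibility (all g_i <= 0): OK
Dual feasibility (all lambda_i >= 0): OK
Complementary slackness (lambda_i * g_i(x) = 0 for all i): OK

Verdict: the first failing condition is stationarity -> stat.

stat


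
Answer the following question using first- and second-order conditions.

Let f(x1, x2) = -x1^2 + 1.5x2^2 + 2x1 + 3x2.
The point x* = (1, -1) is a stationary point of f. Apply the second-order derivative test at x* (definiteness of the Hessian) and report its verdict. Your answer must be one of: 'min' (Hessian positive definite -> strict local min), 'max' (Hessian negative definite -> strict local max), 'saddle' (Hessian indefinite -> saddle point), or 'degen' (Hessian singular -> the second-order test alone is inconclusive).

Compute the Hessian H = grad^2 f:
  H = [[-2, 0], [0, 3]]
Verify stationarity: grad f(x*) = H x* + g = (0, 0).
Eigenvalues of H: -2, 3.
Eigenvalues have mixed signs, so H is indefinite -> x* is a saddle point.

saddle


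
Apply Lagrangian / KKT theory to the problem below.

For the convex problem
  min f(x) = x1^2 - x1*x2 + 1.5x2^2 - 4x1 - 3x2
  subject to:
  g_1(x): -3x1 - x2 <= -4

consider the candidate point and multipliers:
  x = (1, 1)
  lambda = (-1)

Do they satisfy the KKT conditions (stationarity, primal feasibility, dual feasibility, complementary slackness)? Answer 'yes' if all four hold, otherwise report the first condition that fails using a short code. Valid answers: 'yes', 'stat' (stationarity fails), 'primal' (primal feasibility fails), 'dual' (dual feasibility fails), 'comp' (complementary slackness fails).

Gradient of f: grad f(x) = Q x + c = (-3, -1)
Constraint values g_i(x) = a_i^T x - b_i:
  g_1((1, 1)) = 0
Stationarity residual: grad f(x) + sum_i lambda_i a_i = (0, 0)
  -> stationarity OK
Primal feasibility (all g_i <= 0): OK
Dual feasibility (all lambda_i >= 0): FAILS
Complementary slackness (lambda_i * g_i(x) = 0 for all i): OK

Verdict: the first failing condition is dual_feasibility -> dual.

dual


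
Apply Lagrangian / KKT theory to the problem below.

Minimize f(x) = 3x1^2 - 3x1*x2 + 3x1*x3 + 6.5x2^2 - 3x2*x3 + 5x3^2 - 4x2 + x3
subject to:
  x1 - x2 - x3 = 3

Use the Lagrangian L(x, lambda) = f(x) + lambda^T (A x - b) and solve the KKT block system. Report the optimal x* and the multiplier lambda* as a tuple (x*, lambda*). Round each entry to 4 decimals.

Form the Lagrangian:
  L(x, lambda) = (1/2) x^T Q x + c^T x + lambda^T (A x - b)
Stationarity (grad_x L = 0): Q x + c + A^T lambda = 0.
Primal feasibility: A x = b.

This gives the KKT block system:
  [ Q   A^T ] [ x     ]   [-c ]
  [ A    0  ] [ lambda ] = [ b ]

Solving the linear system:
  x*      = (1.6462, -0.0939, -1.2599)
  lambda* = (-6.3791)
  f(x*)   = 9.1264

x* = (1.6462, -0.0939, -1.2599), lambda* = (-6.3791)


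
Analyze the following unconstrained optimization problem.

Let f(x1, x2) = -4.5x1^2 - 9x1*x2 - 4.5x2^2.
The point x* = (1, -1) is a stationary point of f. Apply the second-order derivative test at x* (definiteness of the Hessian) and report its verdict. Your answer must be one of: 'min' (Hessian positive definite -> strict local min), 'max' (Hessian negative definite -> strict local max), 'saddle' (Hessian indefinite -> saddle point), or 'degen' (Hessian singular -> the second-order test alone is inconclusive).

Compute the Hessian H = grad^2 f:
  H = [[-9, -9], [-9, -9]]
Verify stationarity: grad f(x*) = H x* + g = (0, 0).
Eigenvalues of H: -18, 0.
H has a zero eigenvalue (singular; negative semidefinite but not definite), so H is neither positive definite, negative definite, nor indefinite. The second-order test alone is inconclusive -> degen.
(Indeed, f is constant along the null direction of H through x*, so x* is not a strict local extremum.)

degen


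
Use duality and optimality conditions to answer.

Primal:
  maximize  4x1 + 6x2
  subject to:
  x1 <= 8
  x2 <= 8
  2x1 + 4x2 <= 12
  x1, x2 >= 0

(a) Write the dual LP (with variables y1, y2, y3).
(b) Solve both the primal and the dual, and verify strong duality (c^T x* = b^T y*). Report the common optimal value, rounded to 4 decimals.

The standard primal-dual pair for 'max c^T x s.t. A x <= b, x >= 0' is:
  Dual:  min b^T y  s.t.  A^T y >= c,  y >= 0.

So the dual LP is:
  minimize  8y1 + 8y2 + 12y3
  subject to:
    y1 + 2y3 >= 4
    y2 + 4y3 >= 6
    y1, y2, y3 >= 0

Solving the primal: x* = (6, 0).
  primal value c^T x* = 24.
Solving the dual: y* = (0, 0, 2).
  dual value b^T y* = 24.
Strong duality: c^T x* = b^T y*. Confirmed.

24


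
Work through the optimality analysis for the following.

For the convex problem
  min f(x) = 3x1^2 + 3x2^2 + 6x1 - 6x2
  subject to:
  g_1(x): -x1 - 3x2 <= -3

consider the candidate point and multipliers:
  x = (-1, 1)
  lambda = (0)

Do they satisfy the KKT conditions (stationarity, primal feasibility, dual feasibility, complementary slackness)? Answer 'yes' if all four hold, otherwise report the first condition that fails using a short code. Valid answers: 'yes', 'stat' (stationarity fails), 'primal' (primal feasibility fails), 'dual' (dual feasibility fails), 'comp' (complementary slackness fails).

Gradient of f: grad f(x) = Q x + c = (0, 0)
Constraint values g_i(x) = a_i^T x - b_i:
  g_1((-1, 1)) = 1
Stationarity residual: grad f(x) + sum_i lambda_i a_i = (0, 0)
  -> stationarity OK
Primal feasibility (all g_i <= 0): FAILS
Dual feasibility (all lambda_i >= 0): OK
Complementary slackness (lambda_i * g_i(x) = 0 for all i): OK

Verdict: the first failing condition is primal_feasibility -> primal.

primal


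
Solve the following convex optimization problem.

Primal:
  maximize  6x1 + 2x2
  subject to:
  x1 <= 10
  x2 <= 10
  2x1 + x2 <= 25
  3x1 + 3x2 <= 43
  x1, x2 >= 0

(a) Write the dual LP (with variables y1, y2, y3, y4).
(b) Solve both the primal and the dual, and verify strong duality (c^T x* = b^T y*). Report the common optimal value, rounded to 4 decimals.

The standard primal-dual pair for 'max c^T x s.t. A x <= b, x >= 0' is:
  Dual:  min b^T y  s.t.  A^T y >= c,  y >= 0.

So the dual LP is:
  minimize  10y1 + 10y2 + 25y3 + 43y4
  subject to:
    y1 + 2y3 + 3y4 >= 6
    y2 + y3 + 3y4 >= 2
    y1, y2, y3, y4 >= 0

Solving the primal: x* = (10, 4.3333).
  primal value c^T x* = 68.6667.
Solving the dual: y* = (4, 0, 0, 0.6667).
  dual value b^T y* = 68.6667.
Strong duality: c^T x* = b^T y*. Confirmed.

68.6667


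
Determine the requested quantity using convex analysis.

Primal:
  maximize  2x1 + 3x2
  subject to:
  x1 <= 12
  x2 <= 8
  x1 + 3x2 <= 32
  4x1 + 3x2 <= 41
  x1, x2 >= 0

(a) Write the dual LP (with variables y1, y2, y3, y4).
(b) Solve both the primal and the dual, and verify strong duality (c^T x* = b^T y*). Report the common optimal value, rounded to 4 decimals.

The standard primal-dual pair for 'max c^T x s.t. A x <= b, x >= 0' is:
  Dual:  min b^T y  s.t.  A^T y >= c,  y >= 0.

So the dual LP is:
  minimize  12y1 + 8y2 + 32y3 + 41y4
  subject to:
    y1 + y3 + 4y4 >= 2
    y2 + 3y3 + 3y4 >= 3
    y1, y2, y3, y4 >= 0

Solving the primal: x* = (4.25, 8).
  primal value c^T x* = 32.5.
Solving the dual: y* = (0, 1.5, 0, 0.5).
  dual value b^T y* = 32.5.
Strong duality: c^T x* = b^T y*. Confirmed.

32.5


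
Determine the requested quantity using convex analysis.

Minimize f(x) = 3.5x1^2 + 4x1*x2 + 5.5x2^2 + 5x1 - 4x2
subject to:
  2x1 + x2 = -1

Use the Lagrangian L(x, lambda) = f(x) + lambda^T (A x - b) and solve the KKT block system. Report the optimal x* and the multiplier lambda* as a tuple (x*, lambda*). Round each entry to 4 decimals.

Form the Lagrangian:
  L(x, lambda) = (1/2) x^T Q x + c^T x + lambda^T (A x - b)
Stationarity (grad_x L = 0): Q x + c + A^T lambda = 0.
Primal feasibility: A x = b.

This gives the KKT block system:
  [ Q   A^T ] [ x     ]   [-c ]
  [ A    0  ] [ lambda ] = [ b ]

Solving the linear system:
  x*      = (-0.8857, 0.7714)
  lambda* = (-0.9429)
  f(x*)   = -4.2286

x* = (-0.8857, 0.7714), lambda* = (-0.9429)


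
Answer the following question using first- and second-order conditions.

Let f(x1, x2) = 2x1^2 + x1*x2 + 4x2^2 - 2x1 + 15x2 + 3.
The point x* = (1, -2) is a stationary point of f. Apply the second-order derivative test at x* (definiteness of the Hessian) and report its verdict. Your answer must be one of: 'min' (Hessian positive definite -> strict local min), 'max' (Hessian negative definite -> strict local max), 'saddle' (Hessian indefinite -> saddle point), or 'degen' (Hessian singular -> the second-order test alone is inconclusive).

Compute the Hessian H = grad^2 f:
  H = [[4, 1], [1, 8]]
Verify stationarity: grad f(x*) = H x* + g = (0, 0).
Eigenvalues of H: 3.7639, 8.2361.
Both eigenvalues > 0, so H is positive definite -> x* is a strict local min.

min


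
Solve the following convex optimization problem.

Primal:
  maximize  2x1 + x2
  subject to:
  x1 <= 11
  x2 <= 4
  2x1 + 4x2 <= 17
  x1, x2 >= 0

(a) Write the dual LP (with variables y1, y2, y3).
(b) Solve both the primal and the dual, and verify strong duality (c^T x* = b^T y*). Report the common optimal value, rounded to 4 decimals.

The standard primal-dual pair for 'max c^T x s.t. A x <= b, x >= 0' is:
  Dual:  min b^T y  s.t.  A^T y >= c,  y >= 0.

So the dual LP is:
  minimize  11y1 + 4y2 + 17y3
  subject to:
    y1 + 2y3 >= 2
    y2 + 4y3 >= 1
    y1, y2, y3 >= 0

Solving the primal: x* = (8.5, 0).
  primal value c^T x* = 17.
Solving the dual: y* = (0, 0, 1).
  dual value b^T y* = 17.
Strong duality: c^T x* = b^T y*. Confirmed.

17


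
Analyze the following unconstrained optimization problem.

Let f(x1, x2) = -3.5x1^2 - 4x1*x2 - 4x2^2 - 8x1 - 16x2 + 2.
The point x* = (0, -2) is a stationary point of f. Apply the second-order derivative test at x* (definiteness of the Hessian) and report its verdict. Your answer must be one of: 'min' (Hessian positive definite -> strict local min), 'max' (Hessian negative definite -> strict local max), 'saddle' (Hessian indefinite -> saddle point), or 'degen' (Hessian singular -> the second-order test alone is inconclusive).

Compute the Hessian H = grad^2 f:
  H = [[-7, -4], [-4, -8]]
Verify stationarity: grad f(x*) = H x* + g = (0, 0).
Eigenvalues of H: -11.5311, -3.4689.
Both eigenvalues < 0, so H is negative definite -> x* is a strict local max.

max


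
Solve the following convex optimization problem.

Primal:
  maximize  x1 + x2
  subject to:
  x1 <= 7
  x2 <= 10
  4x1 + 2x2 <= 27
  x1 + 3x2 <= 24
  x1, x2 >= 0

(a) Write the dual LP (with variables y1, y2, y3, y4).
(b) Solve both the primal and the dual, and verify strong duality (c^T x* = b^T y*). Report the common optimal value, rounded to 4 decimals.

The standard primal-dual pair for 'max c^T x s.t. A x <= b, x >= 0' is:
  Dual:  min b^T y  s.t.  A^T y >= c,  y >= 0.

So the dual LP is:
  minimize  7y1 + 10y2 + 27y3 + 24y4
  subject to:
    y1 + 4y3 + y4 >= 1
    y2 + 2y3 + 3y4 >= 1
    y1, y2, y3, y4 >= 0

Solving the primal: x* = (3.3, 6.9).
  primal value c^T x* = 10.2.
Solving the dual: y* = (0, 0, 0.2, 0.2).
  dual value b^T y* = 10.2.
Strong duality: c^T x* = b^T y*. Confirmed.

10.2


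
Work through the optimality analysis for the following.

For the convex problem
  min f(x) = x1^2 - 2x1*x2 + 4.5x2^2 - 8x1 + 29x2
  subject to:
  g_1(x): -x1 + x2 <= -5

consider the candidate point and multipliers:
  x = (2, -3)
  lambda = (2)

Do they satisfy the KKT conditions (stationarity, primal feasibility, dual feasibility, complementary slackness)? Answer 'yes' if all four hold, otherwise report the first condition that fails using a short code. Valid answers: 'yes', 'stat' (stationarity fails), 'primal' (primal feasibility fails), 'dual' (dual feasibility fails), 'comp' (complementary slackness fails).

Gradient of f: grad f(x) = Q x + c = (2, -2)
Constraint values g_i(x) = a_i^T x - b_i:
  g_1((2, -3)) = 0
Stationarity residual: grad f(x) + sum_i lambda_i a_i = (0, 0)
  -> stationarity OK
Primal feasibility (all g_i <= 0): OK
Dual feasibility (all lambda_i >= 0): OK
Complementary slackness (lambda_i * g_i(x) = 0 for all i): OK

Verdict: yes, KKT holds.

yes


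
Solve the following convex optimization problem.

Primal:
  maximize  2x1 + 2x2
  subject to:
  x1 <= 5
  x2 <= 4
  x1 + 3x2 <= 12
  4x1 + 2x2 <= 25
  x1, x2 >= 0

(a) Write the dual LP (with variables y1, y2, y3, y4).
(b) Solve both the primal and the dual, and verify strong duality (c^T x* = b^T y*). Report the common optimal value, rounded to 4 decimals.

The standard primal-dual pair for 'max c^T x s.t. A x <= b, x >= 0' is:
  Dual:  min b^T y  s.t.  A^T y >= c,  y >= 0.

So the dual LP is:
  minimize  5y1 + 4y2 + 12y3 + 25y4
  subject to:
    y1 + y3 + 4y4 >= 2
    y2 + 3y3 + 2y4 >= 2
    y1, y2, y3, y4 >= 0

Solving the primal: x* = (5, 2.3333).
  primal value c^T x* = 14.6667.
Solving the dual: y* = (1.3333, 0, 0.6667, 0).
  dual value b^T y* = 14.6667.
Strong duality: c^T x* = b^T y*. Confirmed.

14.6667


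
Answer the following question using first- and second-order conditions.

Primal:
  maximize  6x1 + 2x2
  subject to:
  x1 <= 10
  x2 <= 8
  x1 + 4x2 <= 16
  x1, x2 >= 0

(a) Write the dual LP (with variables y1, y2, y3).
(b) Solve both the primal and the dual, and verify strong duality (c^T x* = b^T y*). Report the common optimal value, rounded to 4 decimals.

The standard primal-dual pair for 'max c^T x s.t. A x <= b, x >= 0' is:
  Dual:  min b^T y  s.t.  A^T y >= c,  y >= 0.

So the dual LP is:
  minimize  10y1 + 8y2 + 16y3
  subject to:
    y1 + y3 >= 6
    y2 + 4y3 >= 2
    y1, y2, y3 >= 0

Solving the primal: x* = (10, 1.5).
  primal value c^T x* = 63.
Solving the dual: y* = (5.5, 0, 0.5).
  dual value b^T y* = 63.
Strong duality: c^T x* = b^T y*. Confirmed.

63


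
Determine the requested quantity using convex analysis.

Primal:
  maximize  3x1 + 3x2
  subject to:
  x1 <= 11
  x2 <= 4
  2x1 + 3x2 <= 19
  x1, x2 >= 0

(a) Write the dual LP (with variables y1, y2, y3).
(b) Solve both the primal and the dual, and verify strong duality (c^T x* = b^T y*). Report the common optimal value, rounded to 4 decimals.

The standard primal-dual pair for 'max c^T x s.t. A x <= b, x >= 0' is:
  Dual:  min b^T y  s.t.  A^T y >= c,  y >= 0.

So the dual LP is:
  minimize  11y1 + 4y2 + 19y3
  subject to:
    y1 + 2y3 >= 3
    y2 + 3y3 >= 3
    y1, y2, y3 >= 0

Solving the primal: x* = (9.5, 0).
  primal value c^T x* = 28.5.
Solving the dual: y* = (0, 0, 1.5).
  dual value b^T y* = 28.5.
Strong duality: c^T x* = b^T y*. Confirmed.

28.5


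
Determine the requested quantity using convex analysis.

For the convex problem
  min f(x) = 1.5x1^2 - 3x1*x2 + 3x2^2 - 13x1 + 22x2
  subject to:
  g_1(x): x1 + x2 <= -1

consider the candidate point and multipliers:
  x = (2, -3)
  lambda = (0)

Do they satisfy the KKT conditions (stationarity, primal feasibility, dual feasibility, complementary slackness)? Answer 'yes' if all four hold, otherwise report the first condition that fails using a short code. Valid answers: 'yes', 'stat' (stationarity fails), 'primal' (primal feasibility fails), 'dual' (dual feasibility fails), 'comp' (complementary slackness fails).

Gradient of f: grad f(x) = Q x + c = (2, -2)
Constraint values g_i(x) = a_i^T x - b_i:
  g_1((2, -3)) = 0
Stationarity residual: grad f(x) + sum_i lambda_i a_i = (2, -2)
  -> stationarity FAILS
Primal feasibility (all g_i <= 0): OK
Dual feasibility (all lambda_i >= 0): OK
Complementary slackness (lambda_i * g_i(x) = 0 for all i): OK

Verdict: the first failing condition is stationarity -> stat.

stat


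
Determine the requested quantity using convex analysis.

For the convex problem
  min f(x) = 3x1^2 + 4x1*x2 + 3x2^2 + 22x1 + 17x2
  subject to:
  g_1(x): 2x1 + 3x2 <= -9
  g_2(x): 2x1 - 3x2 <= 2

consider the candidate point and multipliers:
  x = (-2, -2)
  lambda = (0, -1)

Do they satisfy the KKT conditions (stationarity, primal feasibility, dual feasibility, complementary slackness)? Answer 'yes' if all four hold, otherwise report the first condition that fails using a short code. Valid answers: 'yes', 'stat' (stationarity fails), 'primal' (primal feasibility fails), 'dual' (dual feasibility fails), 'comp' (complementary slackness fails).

Gradient of f: grad f(x) = Q x + c = (2, -3)
Constraint values g_i(x) = a_i^T x - b_i:
  g_1((-2, -2)) = -1
  g_2((-2, -2)) = 0
Stationarity residual: grad f(x) + sum_i lambda_i a_i = (0, 0)
  -> stationarity OK
Primal feasibility (all g_i <= 0): OK
Dual feasibility (all lambda_i >= 0): FAILS
Complementary slackness (lambda_i * g_i(x) = 0 for all i): OK

Verdict: the first failing condition is dual_feasibility -> dual.

dual
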